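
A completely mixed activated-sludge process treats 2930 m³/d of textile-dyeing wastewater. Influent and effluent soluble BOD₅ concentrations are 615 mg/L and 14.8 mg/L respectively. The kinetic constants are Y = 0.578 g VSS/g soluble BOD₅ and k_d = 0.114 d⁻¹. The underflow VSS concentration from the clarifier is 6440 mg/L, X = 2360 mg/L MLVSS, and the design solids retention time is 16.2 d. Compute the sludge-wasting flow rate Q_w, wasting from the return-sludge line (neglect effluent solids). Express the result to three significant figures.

From the SRT design equation V = Y Q (S₀−S) θ_c / [X (1 + k_d θ_c)] = 0.578 × 2930 × (615 − 14.8) × 16.2 / [2360 × (1 + 0.114 × 16.2)] = 1.65×10^7 / 6718 = 2451 m³.
Wasting from the return line (neglecting effluent solids): Q_w = V·X / (θ_c·X_r) = 2451 × 2360 / (16.2 × 6440) = 55.44 m³/d.

Q_w ≈ 55.4 m³/d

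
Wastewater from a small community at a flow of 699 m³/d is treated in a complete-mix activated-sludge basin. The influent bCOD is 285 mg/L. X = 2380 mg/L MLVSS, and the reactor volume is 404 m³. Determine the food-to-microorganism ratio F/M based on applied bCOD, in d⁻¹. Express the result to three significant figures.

Food-to-microorganism ratio F/M = Q S₀ / (V X) = 699 × 285 / (404.0 × 2380) = 0.2072 d⁻¹.

F/M ≈ 0.207 d⁻¹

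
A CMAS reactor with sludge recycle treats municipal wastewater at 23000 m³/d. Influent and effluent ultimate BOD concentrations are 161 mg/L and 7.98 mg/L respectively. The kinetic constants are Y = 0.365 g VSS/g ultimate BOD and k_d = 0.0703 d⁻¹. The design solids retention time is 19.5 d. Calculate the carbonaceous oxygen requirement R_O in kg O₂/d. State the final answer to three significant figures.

R_O ≈ 2750 kg O₂/d

The observed yield is Y_obs = Y/(1 + k_d·θ_c) = 0.365 / (1 + 0.0703 × 19.5) = 0.365 / 2.371 = 0.1540 g VSS per g ultimate BOD removed.
Substrate removed = Q·(S₀ − S) = 23000 m³/d × (161 − 7.98) g/m³ = 3.52×10^6 g/d = 3519 kg/d.
P_X = Y_obs·Q·(S₀ − S) = 0.1540 × 3519 = 541.8 kg VSS/d.
R_O = Q·ΔS − 1.42 P_X = 3519 − 769.4 = 2750 kg O₂/d.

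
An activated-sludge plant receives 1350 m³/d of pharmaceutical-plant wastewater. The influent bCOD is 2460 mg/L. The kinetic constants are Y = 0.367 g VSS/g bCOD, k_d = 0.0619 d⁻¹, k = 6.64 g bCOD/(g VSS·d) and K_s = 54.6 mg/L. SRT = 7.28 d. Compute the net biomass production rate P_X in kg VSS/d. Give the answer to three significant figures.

For a completely mixed reactor with recycle the Lawrence–McCarty relation gives S = K_s·(1 + k_d·θ_c) / [θ_c·(Y·k − k_d) − 1] = 54.6 × (1 + 0.0619 × 7.28) / [7.28 × (0.367 × 6.64 − 0.0619) − 1] = 79.20 / 16.29 = 4.862 mg/L.
Y_obs = Y / (1 + k_d θ_c) = 0.367 / (1 + 0.0619 × 7.28) = 0.367 / 1.451 = 0.2530.
ΔS = 2460 − 4.86 = 2455 mg/L, so the substrate removal rate is 1350 × 2455/1000 = 3314 kg bCOD/d.
So the net sludge growth is P_X = 0.2530 × 3314 = 838.5 kg VSS/d.

P_X ≈ 839 kg VSS/d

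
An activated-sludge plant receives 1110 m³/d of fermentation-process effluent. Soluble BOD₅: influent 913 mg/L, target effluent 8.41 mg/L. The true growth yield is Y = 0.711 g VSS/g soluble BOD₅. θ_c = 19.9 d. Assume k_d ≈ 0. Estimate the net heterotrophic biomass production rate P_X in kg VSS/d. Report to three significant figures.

Since k_d ≈ 0, Y_obs = Y = 0.711 g VSS/g soluble BOD₅.
Substrate removed = Q·(S₀ − S) = 1110 m³/d × (913 − 8.41) g/m³ = 1×10^6 g/d = 1004 kg/d.
Net biomass production P_X = Y_obs × Q·(S₀ − S) = 0.7110 × 1004 = 713.9 kg VSS/d.

P_X ≈ 714 kg VSS/d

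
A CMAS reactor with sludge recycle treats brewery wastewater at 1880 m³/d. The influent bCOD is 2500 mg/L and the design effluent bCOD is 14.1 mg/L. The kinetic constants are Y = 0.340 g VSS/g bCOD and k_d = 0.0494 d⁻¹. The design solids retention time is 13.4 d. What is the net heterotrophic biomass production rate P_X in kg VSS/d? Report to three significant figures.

Observed yield with endogenous decay: Y_obs = Y / (1 + k_d·θ_c) = 0.340 / (1 + 0.0494 × 13.4) = 0.340 / 1.662 = 0.2046 g VSS/g bCOD.
ΔS = 2500 − 14.1 = 2486 mg/L, so the substrate removal rate is 1880 × 2486/1000 = 4673 kg bCOD/d.
Net biomass production P_X = Y_obs × Q·(S₀ − S) = 0.2046 × 4673 = 956.1 kg VSS/d.

P_X ≈ 956 kg VSS/d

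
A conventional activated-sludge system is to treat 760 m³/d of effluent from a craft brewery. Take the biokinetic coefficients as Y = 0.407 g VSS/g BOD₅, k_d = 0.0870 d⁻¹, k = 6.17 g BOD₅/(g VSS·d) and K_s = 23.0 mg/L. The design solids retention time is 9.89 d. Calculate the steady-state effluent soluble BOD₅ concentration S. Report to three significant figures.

S ≈ 1.86 mg/L

For a completely mixed reactor with recycle the Lawrence–McCarty relation gives S = K_s·(1 + k_d·θ_c) / [θ_c·(Y·k − k_d) − 1] = 23.0 × (1 + 0.0870 × 9.89) / [9.89 × (0.407 × 6.17 − 0.0870) − 1] = 42.79 / 22.98 = 1.862 mg/L.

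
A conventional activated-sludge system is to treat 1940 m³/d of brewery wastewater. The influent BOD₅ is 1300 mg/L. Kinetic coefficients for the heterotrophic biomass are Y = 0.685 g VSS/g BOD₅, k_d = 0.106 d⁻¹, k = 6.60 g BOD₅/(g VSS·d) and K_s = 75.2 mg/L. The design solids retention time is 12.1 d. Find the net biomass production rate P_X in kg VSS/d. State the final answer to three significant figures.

Effluent substrate depends only on kinetics and SRT: S = K_s(1 + k_d θ_c) / [θ_c(Yk − k_d) − 1] = 75.2 × (1 + 0.106 × 12.1) / [12.1 × (0.685 × 6.60 − 0.106) − 1] = 171.7 / 52.42 = 3.274 mg/L.
Observed yield with endogenous decay: Y_obs = Y / (1 + k_d·θ_c) = 0.685 / (1 + 0.106 × 12.1) = 0.685 / 2.283 = 0.3001 g VSS/g BOD₅.
Q·(S₀ − S) = 1940 × (1300 − 3.27) × 10⁻³ = 2516 kg/d removed.
Biomass produced: P_X = Y_obs·Q·ΔS = 0.3001 × 2516 ≈ 754.9 kg VSS/d.

P_X ≈ 755 kg VSS/d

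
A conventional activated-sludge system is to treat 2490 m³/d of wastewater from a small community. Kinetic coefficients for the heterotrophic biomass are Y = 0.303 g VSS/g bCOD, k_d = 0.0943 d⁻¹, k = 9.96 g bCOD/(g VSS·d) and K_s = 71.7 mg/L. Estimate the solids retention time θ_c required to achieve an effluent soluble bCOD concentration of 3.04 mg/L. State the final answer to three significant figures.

θ_c ≈ 35.1 d

From 1/θ_c = Y·k·S/(K_s + S) − k_d: Y·k·S/(K_s+S) = 0.303 × 9.96 × 3.04 / (71.7 + 3.04) = 0.1228 d⁻¹.
1/θ_c = 0.1228 − 0.0943 = 0.02845 d⁻¹, so θ_c = 35.15 d.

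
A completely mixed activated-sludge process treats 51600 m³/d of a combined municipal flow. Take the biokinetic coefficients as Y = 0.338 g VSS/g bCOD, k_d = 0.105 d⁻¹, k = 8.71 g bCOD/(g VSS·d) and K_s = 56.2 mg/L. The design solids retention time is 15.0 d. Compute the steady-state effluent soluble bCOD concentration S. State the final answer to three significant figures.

Effluent substrate depends only on kinetics and SRT: S = K_s(1 + k_d θ_c) / [θ_c(Yk − k_d) − 1] = 56.2 × (1 + 0.105 × 15.0) / [15.0 × (0.338 × 8.71 − 0.105) − 1] = 144.7 / 41.58 = 3.480 mg/L.

S ≈ 3.48 mg/L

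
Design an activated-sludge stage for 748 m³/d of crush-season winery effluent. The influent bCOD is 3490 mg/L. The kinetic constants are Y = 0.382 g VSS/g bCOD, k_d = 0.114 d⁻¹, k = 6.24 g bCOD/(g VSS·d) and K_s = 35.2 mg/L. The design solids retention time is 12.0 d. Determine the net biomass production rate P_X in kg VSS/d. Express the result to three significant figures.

P_X ≈ 421 kg VSS/d

From the Monod/SRT balance for a CMAS, S = K_s·(1+k_d θ_c)/[θ_c·(Y k − k_d) − 1] = 35.2 × (1 + 0.114 × 12.0) / [12.0 × (0.382 × 6.24 − 0.114) − 1] = 83.35 / 26.24 = 3.177 mg/L.
Observed yield with endogenous decay: Y_obs = Y / (1 + k_d·θ_c) = 0.382 / (1 + 0.114 × 12.0) = 0.382 / 2.368 = 0.1613 g VSS/g bCOD.
Substrate removed = Q·(S₀ − S) = 748 m³/d × (3490 − 3.18) g/m³ = 2.61×10^6 g/d = 2608 kg/d.
Net biomass production P_X = Y_obs × Q·(S₀ − S) = 0.1613 × 2608 = 420.7 kg VSS/d.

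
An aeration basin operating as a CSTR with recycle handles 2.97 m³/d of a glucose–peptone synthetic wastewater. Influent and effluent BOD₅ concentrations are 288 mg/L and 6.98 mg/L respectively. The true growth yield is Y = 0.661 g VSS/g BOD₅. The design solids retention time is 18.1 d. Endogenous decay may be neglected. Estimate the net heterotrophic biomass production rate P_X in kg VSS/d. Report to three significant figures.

P_X ≈ 0.552 kg VSS/d

With endogenous decay neglected, the observed yield equals the true yield: Y_obs = Y = 0.661 g VSS/g BOD₅.
Q·(S₀ − S) = 2.97 × (288 − 6.98) × 10⁻³ = 0.8346 kg/d removed.
P_X = Y_obs · Q(S₀ − S) = 0.6610 × 0.8346 = 0.5517 kg VSS/d.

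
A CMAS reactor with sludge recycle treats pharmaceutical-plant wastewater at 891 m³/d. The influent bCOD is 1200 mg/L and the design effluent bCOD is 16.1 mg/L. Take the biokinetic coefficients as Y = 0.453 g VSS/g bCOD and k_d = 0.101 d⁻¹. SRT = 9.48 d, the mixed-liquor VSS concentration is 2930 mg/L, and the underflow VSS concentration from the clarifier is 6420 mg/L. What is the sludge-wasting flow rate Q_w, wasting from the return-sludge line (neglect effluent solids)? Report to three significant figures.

Rearranging the biomass balance for a CMAS with decay, V = Y·Q·ΔS·θ_c / [X·(1+k_d θ_c)] = 0.453 × 891 × (1200 − 16.1) × 9.48 / [2930 × (1 + 0.101 × 9.48)] = 4.53×10^6 / 5735 = 789.8 m³.
Wasting from the return line (neglecting effluent solids): Q_w = V·X / (θ_c·X_r) = 789.8 × 2930 / (9.48 × 6420) = 38.02 m³/d.

Q_w ≈ 38.0 m³/d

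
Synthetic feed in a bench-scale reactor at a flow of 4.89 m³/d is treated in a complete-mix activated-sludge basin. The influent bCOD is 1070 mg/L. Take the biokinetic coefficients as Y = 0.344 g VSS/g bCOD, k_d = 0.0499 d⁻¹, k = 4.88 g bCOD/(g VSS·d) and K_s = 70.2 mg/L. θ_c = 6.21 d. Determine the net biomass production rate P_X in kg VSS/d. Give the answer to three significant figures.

P_X ≈ 1.36 kg VSS/d

From the Monod/SRT balance for a CMAS, S = K_s·(1+k_d θ_c)/[θ_c·(Y k − k_d) − 1] = 70.2 × (1 + 0.0499 × 6.21) / [6.21 × (0.344 × 4.88 − 0.0499) − 1] = 91.95 / 9.115 = 10.09 mg/L.
The observed yield is Y_obs = Y/(1 + k_d·θ_c) = 0.344 / (1 + 0.0499 × 6.21) = 0.344 / 1.310 = 0.2626 g VSS per g bCOD removed.
ΔS = 1070 − 10.1 = 1060 mg/L, so the substrate removal rate is 4.89 × 1060/1000 = 5.183 kg bCOD/d.
Net biomass production P_X = Y_obs × Q·(S₀ − S) = 0.2626 × 5.183 = 1.361 kg VSS/d.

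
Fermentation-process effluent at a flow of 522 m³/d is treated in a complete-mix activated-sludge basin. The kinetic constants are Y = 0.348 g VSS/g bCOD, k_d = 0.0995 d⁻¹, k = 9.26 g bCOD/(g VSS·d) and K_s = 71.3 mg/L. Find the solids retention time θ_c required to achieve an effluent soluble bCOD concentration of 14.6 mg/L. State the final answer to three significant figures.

θ_c ≈ 2.23 d

Specific growth rate at S = 14.6 mg/L: μ = YkS/(K_s+S) = 0.348·9.26·14.6/(71.3+14.6) = 0.5477 d⁻¹.
θ_c = 1/(μ − k_d) = 1/(0.5477 − 0.0995) = 1/0.4482 = 2.231 d.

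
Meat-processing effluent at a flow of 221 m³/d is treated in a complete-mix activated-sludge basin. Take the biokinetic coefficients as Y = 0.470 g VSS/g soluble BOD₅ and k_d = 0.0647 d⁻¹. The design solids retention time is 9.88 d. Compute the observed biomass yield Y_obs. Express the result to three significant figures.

Correct the yield for decay: Y_obs = Y/(1 + k_d θ_c) = 0.470 / (1 + 0.0647 × 9.88) = 0.470 / 1.639 = 0.2867.

Y_obs ≈ 0.287 g VSS/g soluble BOD₅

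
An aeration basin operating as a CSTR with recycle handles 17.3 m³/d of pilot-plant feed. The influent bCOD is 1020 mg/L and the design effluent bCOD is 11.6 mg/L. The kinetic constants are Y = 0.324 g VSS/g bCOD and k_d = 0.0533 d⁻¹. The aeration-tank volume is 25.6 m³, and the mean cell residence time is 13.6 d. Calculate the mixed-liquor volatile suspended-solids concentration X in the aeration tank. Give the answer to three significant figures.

Solving the biomass balance for X: X = Y Q (S₀−S) θ_c / [V (1+k_d θ_c)] = 0.324 × 17.3 × (1020 − 11.6) × 13.6 / [25.6 × (1 + 0.0533 × 13.6)] = 1741 mg/L.

X ≈ 1740 mg/L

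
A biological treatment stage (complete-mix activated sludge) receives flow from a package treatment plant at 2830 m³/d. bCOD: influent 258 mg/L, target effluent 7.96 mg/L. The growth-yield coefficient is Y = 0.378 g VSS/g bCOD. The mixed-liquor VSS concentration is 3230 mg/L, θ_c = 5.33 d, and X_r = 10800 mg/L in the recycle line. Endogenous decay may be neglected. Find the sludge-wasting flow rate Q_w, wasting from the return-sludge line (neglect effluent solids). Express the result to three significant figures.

Q_w ≈ 24.8 m³/d

Biomass mass balance (decay neglected): V·X = Y·Q·(S₀ − S)·θ_c, so V = 0.378 × 2830 × (258 − 7.96) × 5.33 / 3230 = 441.4 m³.
θ_c = V·X/(Q_w·X_r) when wasting from the recycle, so Q_w = V·X/(θ_c·X_r) = 441.4 × 3230 / (5.33 × 10800) = 24.77 m³/d.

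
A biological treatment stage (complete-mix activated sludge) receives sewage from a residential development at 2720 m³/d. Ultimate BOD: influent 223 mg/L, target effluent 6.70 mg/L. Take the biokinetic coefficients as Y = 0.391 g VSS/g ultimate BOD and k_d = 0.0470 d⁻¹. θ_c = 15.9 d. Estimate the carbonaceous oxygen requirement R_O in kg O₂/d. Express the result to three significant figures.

R_O ≈ 401 kg O₂/d

The observed yield is Y_obs = Y/(1 + k_d·θ_c) = 0.391 / (1 + 0.0470 × 15.9) = 0.391 / 1.747 = 0.2238 g VSS per g ultimate BOD removed.
Mass of ultimate BOD removed per day: Q(S₀ − S) = 2720 × 216.3 g/m³ = 588.3 kg/d.
Net sludge production P_X = 0.2238 × 588.3 = 131.7 kg VSS/d.
Carbonaceous O₂ demand = substrate oxidised − cell-mass equivalent = 588.3 − 1.42 × 131.7 = 401.4 kg O₂/d.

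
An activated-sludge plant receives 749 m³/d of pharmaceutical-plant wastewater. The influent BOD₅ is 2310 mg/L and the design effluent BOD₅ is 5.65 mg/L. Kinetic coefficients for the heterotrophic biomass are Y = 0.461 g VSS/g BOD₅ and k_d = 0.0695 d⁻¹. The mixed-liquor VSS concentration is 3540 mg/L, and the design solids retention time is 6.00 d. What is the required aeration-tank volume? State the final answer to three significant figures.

V ≈ 952 m³

Rearranging the biomass balance for a CMAS with decay, V = Y·Q·ΔS·θ_c / [X·(1+k_d θ_c)] = 0.461 × 749 × (2310 − 5.65) × 6.00 / [3540 × (1 + 0.0695 × 6.00)] = 4.77×10^6 / 5016 = 951.7 m³.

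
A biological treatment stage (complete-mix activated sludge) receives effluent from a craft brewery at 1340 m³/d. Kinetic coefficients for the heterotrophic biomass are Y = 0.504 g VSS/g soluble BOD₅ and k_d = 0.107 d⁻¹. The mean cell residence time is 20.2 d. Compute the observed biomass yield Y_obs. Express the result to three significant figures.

Y_obs ≈ 0.159 g VSS/g soluble BOD₅

Observed yield with endogenous decay: Y_obs = Y / (1 + k_d·θ_c) = 0.504 / (1 + 0.107 × 20.2) = 0.504 / 3.161 = 0.1594 g VSS/g soluble BOD₅.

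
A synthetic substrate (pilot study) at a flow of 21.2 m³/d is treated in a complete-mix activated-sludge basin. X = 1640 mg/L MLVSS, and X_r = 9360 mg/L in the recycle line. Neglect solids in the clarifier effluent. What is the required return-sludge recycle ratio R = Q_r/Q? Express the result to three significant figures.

Solids balance on the clarifier gives (1+R)X = R·X_r, so R = X/(X_r − X) = 1640 / (9360 − 1640) = 0.2124.

R ≈ 0.212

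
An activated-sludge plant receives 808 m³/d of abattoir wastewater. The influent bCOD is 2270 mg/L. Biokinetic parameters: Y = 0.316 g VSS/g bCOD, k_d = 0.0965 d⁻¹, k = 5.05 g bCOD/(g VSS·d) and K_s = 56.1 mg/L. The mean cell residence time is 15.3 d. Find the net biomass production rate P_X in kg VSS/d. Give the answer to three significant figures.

Effluent substrate depends only on kinetics and SRT: S = K_s(1 + k_d θ_c) / [θ_c(Yk − k_d) − 1] = 56.1 × (1 + 0.0965 × 15.3) / [15.3 × (0.316 × 5.05 − 0.0965) − 1] = 138.9 / 21.94 = 6.332 mg/L.
The observed yield is Y_obs = Y/(1 + k_d·θ_c) = 0.316 / (1 + 0.0965 × 15.3) = 0.316 / 2.476 = 0.1276 g VSS per g bCOD removed.
Substrate removed = Q·(S₀ − S) = 808 m³/d × (2270 − 6.33) g/m³ = 1.83×10^6 g/d = 1829 kg/d.
So the net sludge growth is P_X = 0.1276 × 1829 = 233.4 kg VSS/d.

P_X ≈ 233 kg VSS/d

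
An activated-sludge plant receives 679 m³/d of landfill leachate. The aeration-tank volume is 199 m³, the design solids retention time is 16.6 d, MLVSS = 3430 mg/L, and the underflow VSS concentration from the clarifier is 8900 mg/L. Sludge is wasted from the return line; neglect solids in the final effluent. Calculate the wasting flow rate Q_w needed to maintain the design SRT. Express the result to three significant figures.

Q_w ≈ 4.62 m³/d

Wasting from the return line (neglecting effluent solids): Q_w = V·X / (θ_c·X_r) = 199.0 × 3430 / (16.6 × 8900) = 4.620 m³/d.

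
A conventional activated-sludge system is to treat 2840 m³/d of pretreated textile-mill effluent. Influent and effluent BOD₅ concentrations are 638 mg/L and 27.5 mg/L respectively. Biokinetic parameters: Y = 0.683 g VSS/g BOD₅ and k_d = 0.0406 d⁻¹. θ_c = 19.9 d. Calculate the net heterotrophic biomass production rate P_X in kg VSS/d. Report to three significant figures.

Correct the yield for decay: Y_obs = Y/(1 + k_d θ_c) = 0.683 / (1 + 0.0406 × 19.9) = 0.683 / 1.808 = 0.3778.
Substrate removed = Q·(S₀ − S) = 2840 m³/d × (638 − 27.5) g/m³ = 1.73×10^6 g/d = 1734 kg/d.
So the net sludge growth is P_X = 0.3778 × 1734 = 655.0 kg VSS/d.

P_X ≈ 655 kg VSS/d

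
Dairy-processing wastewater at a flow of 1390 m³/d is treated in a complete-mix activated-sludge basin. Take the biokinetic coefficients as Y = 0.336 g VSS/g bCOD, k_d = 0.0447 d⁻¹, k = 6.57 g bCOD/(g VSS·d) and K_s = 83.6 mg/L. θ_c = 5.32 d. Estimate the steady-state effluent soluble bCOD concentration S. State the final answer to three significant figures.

S ≈ 9.85 mg/L

For a completely mixed reactor with recycle the Lawrence–McCarty relation gives S = K_s·(1 + k_d·θ_c) / [θ_c·(Y·k − k_d) − 1] = 83.6 × (1 + 0.0447 × 5.32) / [5.32 × (0.336 × 6.57 − 0.0447) − 1] = 103.5 / 10.51 = 9.849 mg/L.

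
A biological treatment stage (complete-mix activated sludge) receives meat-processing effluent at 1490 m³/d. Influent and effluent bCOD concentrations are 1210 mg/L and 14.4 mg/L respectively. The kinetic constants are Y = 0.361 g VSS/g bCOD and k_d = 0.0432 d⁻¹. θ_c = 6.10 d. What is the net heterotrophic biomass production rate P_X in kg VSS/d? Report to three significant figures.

P_X ≈ 509 kg VSS/d

Correct the yield for decay: Y_obs = Y/(1 + k_d θ_c) = 0.361 / (1 + 0.0432 × 6.10) = 0.361 / 1.264 = 0.2857.
Q·(S₀ − S) = 1490 × (1210 − 14.4) × 10⁻³ = 1781 kg/d removed.
Net biomass production P_X = Y_obs × Q·(S₀ − S) = 0.2857 × 1781 = 509.0 kg VSS/d.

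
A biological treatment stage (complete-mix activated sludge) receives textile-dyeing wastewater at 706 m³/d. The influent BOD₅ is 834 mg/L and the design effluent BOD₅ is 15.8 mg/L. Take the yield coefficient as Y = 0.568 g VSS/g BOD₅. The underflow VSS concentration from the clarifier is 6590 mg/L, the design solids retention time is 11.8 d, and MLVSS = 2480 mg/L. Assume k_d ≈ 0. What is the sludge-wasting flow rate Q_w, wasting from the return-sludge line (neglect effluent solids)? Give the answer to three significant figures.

Q_w ≈ 49.8 m³/d

Biomass mass balance (decay neglected): V·X = Y·Q·(S₀ − S)·θ_c, so V = 0.568 × 706 × (834 − 15.8) × 11.8 / 2480 = 1561 m³.
Wasting from the return line (neglecting effluent solids): Q_w = V·X / (θ_c·X_r) = 1561 × 2480 / (11.8 × 6590) = 49.79 m³/d.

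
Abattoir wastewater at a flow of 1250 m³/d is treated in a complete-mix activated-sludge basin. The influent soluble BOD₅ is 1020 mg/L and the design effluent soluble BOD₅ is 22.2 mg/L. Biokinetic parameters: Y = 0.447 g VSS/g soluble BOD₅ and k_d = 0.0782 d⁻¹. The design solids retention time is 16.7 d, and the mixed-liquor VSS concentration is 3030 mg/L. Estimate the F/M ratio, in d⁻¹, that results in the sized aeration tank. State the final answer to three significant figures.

F/M ≈ 0.316 d⁻¹

From the SRT design equation V = Y Q (S₀−S) θ_c / [X (1 + k_d θ_c)] = 0.447 × 1250 × (1020 − 22.2) × 16.7 / [3030 × (1 + 0.0782 × 16.7)] = 9.31×10^6 / 6987 = 1333 m³.
F/M = Q·S₀ / (V·X) = 1250 × 1020 / (1333 × 3030) = 0.3158 g soluble BOD₅·(g VSS·d)⁻¹.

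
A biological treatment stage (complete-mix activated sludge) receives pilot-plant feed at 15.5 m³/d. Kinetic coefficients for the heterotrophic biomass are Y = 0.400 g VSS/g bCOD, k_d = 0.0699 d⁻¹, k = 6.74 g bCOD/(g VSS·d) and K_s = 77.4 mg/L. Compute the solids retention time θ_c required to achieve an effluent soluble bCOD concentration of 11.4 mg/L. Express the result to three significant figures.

θ_c ≈ 3.62 d

Specific growth rate at S = 11.4 mg/L: μ = YkS/(K_s+S) = 0.400·6.74·11.4/(77.4+11.4) = 0.3461 d⁻¹.
θ_c = 1/(μ − k_d) = 1/(0.3461 − 0.0699) = 1/0.2762 = 3.620 d.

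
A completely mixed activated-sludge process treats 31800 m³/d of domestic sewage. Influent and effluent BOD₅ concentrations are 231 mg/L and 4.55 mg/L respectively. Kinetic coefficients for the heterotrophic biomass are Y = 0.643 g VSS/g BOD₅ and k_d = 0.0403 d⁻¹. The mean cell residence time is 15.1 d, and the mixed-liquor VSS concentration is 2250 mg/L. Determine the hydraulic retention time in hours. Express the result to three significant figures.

τ ≈ 14.6 h

From the SRT design equation V = Y Q (S₀−S) θ_c / [X (1 + k_d θ_c)] = 0.643 × 31800 × (231 − 4.55) × 15.1 / [2250 × (1 + 0.0403 × 15.1)] = 6.99×10^7 / 3619 = 19319 m³.
Hydraulic retention time τ = V/Q = 19319 / 31800 = 0.6075 d = 14.58 h.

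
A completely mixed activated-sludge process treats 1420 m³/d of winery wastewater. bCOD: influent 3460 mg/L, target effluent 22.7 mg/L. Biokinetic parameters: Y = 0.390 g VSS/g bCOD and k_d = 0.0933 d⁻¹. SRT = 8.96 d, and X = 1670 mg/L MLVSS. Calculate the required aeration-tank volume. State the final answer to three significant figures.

Steady-state biomass mass balance: V·X·(1 + k_d·θ_c) = Y·Q·(S₀ − S)·θ_c, so V = 0.390 × 1420 × (3460 − 22.7) × 8.96 / [1670 × (1 + 0.0933 × 8.96)] = 1.71×10^7 / 3066 = 5563 m³.

V ≈ 5560 m³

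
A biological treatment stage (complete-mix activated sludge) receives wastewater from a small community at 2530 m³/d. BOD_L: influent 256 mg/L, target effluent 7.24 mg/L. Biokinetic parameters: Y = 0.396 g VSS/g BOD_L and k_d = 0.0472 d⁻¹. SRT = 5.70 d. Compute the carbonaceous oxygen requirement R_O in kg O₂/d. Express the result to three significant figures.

R_O ≈ 350 kg O₂/d

The observed yield is Y_obs = Y/(1 + k_d·θ_c) = 0.396 / (1 + 0.0472 × 5.70) = 0.396 / 1.269 = 0.3120 g VSS per g BOD_L removed.
Mass of BOD_L removed per day: Q(S₀ − S) = 2530 × 248.8 g/m³ = 629.4 kg/d.
Biomass synthesised: P_X = Y_obs × 629.4 = 196.4 kg VSS/d.
Carbonaceous O₂ demand = substrate oxidised − cell-mass equivalent = 629.4 − 1.42 × 196.4 = 350.5 kg O₂/d.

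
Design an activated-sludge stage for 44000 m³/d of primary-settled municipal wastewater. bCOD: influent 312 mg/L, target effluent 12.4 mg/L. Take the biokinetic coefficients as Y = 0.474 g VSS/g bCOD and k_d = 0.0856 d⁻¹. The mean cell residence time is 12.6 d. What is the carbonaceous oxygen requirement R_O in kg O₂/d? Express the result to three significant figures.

R_O ≈ 8910 kg O₂/d

Observed yield with endogenous decay: Y_obs = Y / (1 + k_d·θ_c) = 0.474 / (1 + 0.0856 × 12.6) = 0.474 / 2.079 = 0.2280 g VSS/g bCOD.
ΔS = 312 − 12.4 = 299.6 mg/L, so the substrate removal rate is 44000 × 299.6/1000 = 13182 kg bCOD/d.
Biomass synthesised: P_X = Y_obs × 13182 = 3006 kg VSS/d.
R_O = Q·(S₀ − S) − 1.42·P_X = 13182 − 1.42 × 3006 = 8914 kg O₂/d.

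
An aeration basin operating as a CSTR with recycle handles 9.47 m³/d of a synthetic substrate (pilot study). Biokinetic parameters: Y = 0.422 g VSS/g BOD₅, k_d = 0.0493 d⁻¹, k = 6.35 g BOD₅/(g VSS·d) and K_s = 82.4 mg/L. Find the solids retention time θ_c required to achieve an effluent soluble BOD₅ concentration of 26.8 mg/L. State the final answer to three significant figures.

From 1/θ_c = Y·k·S/(K_s + S) − k_d: Y·k·S/(K_s+S) = 0.422 × 6.35 × 26.8 / (82.4 + 26.8) = 0.6577 d⁻¹.
θ_c = 1/(μ − k_d) = 1/(0.6577 − 0.0493) = 1/0.6084 = 1.644 d.

θ_c ≈ 1.64 d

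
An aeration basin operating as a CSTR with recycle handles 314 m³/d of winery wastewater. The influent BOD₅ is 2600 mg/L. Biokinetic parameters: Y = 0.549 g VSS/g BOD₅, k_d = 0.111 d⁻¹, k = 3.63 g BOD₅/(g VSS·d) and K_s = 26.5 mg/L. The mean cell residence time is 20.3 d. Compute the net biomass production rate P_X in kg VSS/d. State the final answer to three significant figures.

For a completely mixed reactor with recycle the Lawrence–McCarty relation gives S = K_s·(1 + k_d·θ_c) / [θ_c·(Y·k − k_d) − 1] = 26.5 × (1 + 0.111 × 20.3) / [20.3 × (0.549 × 3.63 − 0.111) − 1] = 86.21 / 37.20 = 2.317 mg/L.
Observed yield with endogenous decay: Y_obs = Y / (1 + k_d·θ_c) = 0.549 / (1 + 0.111 × 20.3) = 0.549 / 3.253 = 0.1688 g VSS/g BOD₅.
Substrate removed = Q·(S₀ − S) = 314 m³/d × (2600 − 2.32) g/m³ = 8.16×10^5 g/d = 815.7 kg/d.
So the net sludge growth is P_X = 0.1688 × 815.7 = 137.6 kg VSS/d.

P_X ≈ 138 kg VSS/d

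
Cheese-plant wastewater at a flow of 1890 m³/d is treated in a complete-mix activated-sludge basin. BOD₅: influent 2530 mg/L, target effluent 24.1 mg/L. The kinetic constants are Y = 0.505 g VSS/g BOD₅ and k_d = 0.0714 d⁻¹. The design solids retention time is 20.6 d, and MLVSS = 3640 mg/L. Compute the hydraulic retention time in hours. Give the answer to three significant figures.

From the SRT design equation V = Y Q (S₀−S) θ_c / [X (1 + k_d θ_c)] = 0.505 × 1890 × (2530 − 24.1) × 20.6 / [3640 × (1 + 0.0714 × 20.6)] = 4.93×10^7 / 8994 = 5478 m³.
τ = V/Q = 5478/1890 = 2.899 d, or 69.56 h.

τ ≈ 69.6 h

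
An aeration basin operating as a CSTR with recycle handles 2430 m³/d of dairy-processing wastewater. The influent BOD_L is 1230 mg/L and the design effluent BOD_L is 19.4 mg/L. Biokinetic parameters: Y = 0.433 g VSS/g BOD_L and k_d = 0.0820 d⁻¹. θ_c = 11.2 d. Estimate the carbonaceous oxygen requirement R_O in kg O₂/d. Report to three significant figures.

The observed yield is Y_obs = Y/(1 + k_d·θ_c) = 0.433 / (1 + 0.0820 × 11.2) = 0.433 / 1.918 = 0.2257 g VSS per g BOD_L removed.
ΔS = 1230 − 19.4 = 1211 mg/L, so the substrate removal rate is 2430 × 1211/1000 = 2942 kg BOD_L/d.
Biomass synthesised: P_X = Y_obs × 2942 = 664.0 kg VSS/d.
R_O = Q·(S₀ − S) − 1.42·P_X = 2942 − 1.42 × 664.0 = 1999 kg O₂/d.

R_O ≈ 2000 kg O₂/d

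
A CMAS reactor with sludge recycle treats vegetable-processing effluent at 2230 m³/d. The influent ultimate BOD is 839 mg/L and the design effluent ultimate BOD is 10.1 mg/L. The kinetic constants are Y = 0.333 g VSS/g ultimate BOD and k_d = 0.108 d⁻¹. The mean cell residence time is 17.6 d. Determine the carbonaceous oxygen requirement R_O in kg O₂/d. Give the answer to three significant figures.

The observed yield is Y_obs = Y/(1 + k_d·θ_c) = 0.333 / (1 + 0.108 × 17.6) = 0.333 / 2.901 = 0.1148 g VSS per g ultimate BOD removed.
Substrate removed = Q·(S₀ − S) = 2230 m³/d × (839 − 10.1) g/m³ = 1.85×10^6 g/d = 1848 kg/d.
Biomass synthesised: P_X = Y_obs × 1848 = 212.2 kg VSS/d.
R_O = Q·(S₀ − S) − 1.42·P_X = 1848 − 1.42 × 212.2 = 1547 kg O₂/d.

R_O ≈ 1550 kg O₂/d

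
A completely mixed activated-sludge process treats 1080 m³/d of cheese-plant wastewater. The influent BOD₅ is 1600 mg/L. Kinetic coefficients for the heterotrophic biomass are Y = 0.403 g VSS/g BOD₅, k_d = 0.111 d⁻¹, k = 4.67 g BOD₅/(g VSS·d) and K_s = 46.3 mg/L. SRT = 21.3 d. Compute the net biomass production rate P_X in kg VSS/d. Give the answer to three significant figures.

P_X ≈ 206 kg VSS/d

Effluent substrate depends only on kinetics and SRT: S = K_s(1 + k_d θ_c) / [θ_c(Yk − k_d) − 1] = 46.3 × (1 + 0.111 × 21.3) / [21.3 × (0.403 × 4.67 − 0.111) − 1] = 155.8 / 36.72 = 4.242 mg/L.
Y_obs = Y / (1 + k_d θ_c) = 0.403 / (1 + 0.111 × 21.3) = 0.403 / 3.364 = 0.1198.
Q·(S₀ − S) = 1080 × (1600 − 4.24) × 10⁻³ = 1723 kg/d removed.
Biomass produced: P_X = Y_obs·Q·ΔS = 0.1198 × 1723 ≈ 206.4 kg VSS/d.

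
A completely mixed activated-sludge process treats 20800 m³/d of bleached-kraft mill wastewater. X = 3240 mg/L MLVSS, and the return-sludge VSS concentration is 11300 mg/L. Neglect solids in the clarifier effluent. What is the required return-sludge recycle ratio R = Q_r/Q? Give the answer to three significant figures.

R = Q_r/Q = X/(X_r − X) = 3240 / (11300 − 3240) = 0.4020.

R ≈ 0.402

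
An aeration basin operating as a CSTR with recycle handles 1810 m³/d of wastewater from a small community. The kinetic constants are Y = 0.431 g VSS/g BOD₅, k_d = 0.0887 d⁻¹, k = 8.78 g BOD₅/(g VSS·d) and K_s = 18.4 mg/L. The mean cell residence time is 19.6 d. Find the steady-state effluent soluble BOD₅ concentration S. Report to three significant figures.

From the Monod/SRT balance for a CMAS, S = K_s·(1+k_d θ_c)/[θ_c·(Y k − k_d) − 1] = 18.4 × (1 + 0.0887 × 19.6) / [19.6 × (0.431 × 8.78 − 0.0887) − 1] = 50.39 / 71.43 = 0.7054 mg/L.

S ≈ 0.705 mg/L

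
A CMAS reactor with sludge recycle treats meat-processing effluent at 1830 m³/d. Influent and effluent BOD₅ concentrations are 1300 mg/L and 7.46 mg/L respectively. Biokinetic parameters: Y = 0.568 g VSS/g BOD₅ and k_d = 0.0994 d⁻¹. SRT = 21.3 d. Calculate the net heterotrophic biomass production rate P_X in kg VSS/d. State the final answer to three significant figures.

Observed yield with endogenous decay: Y_obs = Y / (1 + k_d·θ_c) = 0.568 / (1 + 0.0994 × 21.3) = 0.568 / 3.117 = 0.1822 g VSS/g BOD₅.
Mass of BOD₅ removed per day: Q(S₀ − S) = 1830 × 1293 g/m³ = 2365 kg/d.
So the net sludge growth is P_X = 0.1822 × 2365 = 431.0 kg VSS/d.

P_X ≈ 431 kg VSS/d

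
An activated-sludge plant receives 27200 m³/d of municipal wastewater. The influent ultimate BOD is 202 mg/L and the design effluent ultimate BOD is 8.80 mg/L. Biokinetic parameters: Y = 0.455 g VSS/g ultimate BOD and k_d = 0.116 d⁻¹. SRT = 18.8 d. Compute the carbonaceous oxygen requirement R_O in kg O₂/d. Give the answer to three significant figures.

R_O ≈ 4190 kg O₂/d

Y_obs = Y / (1 + k_d θ_c) = 0.455 / (1 + 0.116 × 18.8) = 0.455 / 3.181 = 0.1430.
Mass of ultimate BOD removed per day: Q(S₀ − S) = 27200 × 193.2 g/m³ = 5255 kg/d.
Net sludge production P_X = 0.1430 × 5255 = 751.7 kg VSS/d.
R_O = Q·ΔS − 1.42 P_X = 5255 − 1067 = 4188 kg O₂/d.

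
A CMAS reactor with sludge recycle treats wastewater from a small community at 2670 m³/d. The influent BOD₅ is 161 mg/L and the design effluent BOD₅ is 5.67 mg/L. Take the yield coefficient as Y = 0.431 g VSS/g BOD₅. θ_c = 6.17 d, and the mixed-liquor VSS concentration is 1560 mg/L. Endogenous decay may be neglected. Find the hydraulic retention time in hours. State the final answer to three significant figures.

With k_d = 0 the design equation reduces to V = Y Q (S₀−S) θ_c / X = 0.431 × 2670 × (161 − 5.67) × 6.17 / 1560 = 707.0 m³.
Hydraulic retention time τ = V/Q = 707.0 / 2670 = 0.2648 d = 6.355 h.

τ ≈ 6.35 h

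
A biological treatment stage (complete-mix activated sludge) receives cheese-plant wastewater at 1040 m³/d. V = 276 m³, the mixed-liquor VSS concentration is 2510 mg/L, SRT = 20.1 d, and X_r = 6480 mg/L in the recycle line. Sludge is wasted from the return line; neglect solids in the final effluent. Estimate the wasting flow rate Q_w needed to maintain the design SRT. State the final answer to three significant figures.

Q_w ≈ 5.32 m³/d

Q_w = (V·X)/(θ_c X_r) = 276.0 × 2510 / (20.1 × 6480) = 5.319 m³/d.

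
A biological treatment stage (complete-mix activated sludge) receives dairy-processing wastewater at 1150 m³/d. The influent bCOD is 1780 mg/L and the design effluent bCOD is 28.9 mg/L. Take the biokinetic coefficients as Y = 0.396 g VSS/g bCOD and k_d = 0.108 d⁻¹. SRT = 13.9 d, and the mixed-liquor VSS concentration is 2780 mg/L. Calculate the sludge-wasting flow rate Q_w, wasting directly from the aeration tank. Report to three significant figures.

Q_w ≈ 115 m³/d

Steady-state biomass mass balance: V·X·(1 + k_d·θ_c) = Y·Q·(S₀ − S)·θ_c, so V = 0.396 × 1150 × (1780 − 28.9) × 13.9 / [2780 × (1 + 0.108 × 13.9)] = 1.11×10^7 / 6953 = 1594 m³.
With mixed-liquor wasting, θ_c = V/Q_w, so Q_w = V/θ_c = 1594/13.9 = 114.7 m³/d.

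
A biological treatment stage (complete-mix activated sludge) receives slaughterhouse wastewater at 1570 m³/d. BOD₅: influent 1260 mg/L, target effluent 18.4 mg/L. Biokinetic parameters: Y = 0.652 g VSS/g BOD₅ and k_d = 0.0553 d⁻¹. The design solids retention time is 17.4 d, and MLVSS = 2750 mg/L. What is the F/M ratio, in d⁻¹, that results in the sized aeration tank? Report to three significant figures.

From the SRT design equation V = Y Q (S₀−S) θ_c / [X (1 + k_d θ_c)] = 0.652 × 1570 × (1260 − 18.4) × 17.4 / [2750 × (1 + 0.0553 × 17.4)] = 2.21×10^7 / 5396 = 4098 m³.
F/M = applied load / biomass = Q·S₀/(V·X) = 1570 × 1260 / (4098 × 2750) = 0.1755 d⁻¹.

F/M ≈ 0.176 d⁻¹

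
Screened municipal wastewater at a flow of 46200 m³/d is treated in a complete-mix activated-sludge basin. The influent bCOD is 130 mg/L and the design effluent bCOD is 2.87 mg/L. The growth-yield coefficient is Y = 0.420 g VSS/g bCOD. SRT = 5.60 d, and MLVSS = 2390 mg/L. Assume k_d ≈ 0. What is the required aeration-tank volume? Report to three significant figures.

V·X = Y·Q·ΔS·θ_c gives V = 0.420 × 46200 × (130 − 2.87) × 5.60 / 2390 = 5780 m³.

V ≈ 5780 m³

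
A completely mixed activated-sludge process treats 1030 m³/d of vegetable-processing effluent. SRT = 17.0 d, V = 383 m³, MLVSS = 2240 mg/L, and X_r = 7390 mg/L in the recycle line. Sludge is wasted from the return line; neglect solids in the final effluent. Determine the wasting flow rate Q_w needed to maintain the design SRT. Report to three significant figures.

Q_w ≈ 6.83 m³/d

θ_c = V·X/(Q_w·X_r) when wasting from the recycle, so Q_w = V·X/(θ_c·X_r) = 383.0 × 2240 / (17.0 × 7390) = 6.829 m³/d.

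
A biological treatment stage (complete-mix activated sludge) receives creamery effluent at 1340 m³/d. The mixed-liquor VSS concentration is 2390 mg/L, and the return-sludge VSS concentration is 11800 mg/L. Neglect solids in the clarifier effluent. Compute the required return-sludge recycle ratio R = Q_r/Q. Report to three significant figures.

Mass balance around the secondary clarifier (neglecting effluent solids): R = X / (X_r − X) = 2390 / (11800 − 2390) = 0.2540.

R ≈ 0.254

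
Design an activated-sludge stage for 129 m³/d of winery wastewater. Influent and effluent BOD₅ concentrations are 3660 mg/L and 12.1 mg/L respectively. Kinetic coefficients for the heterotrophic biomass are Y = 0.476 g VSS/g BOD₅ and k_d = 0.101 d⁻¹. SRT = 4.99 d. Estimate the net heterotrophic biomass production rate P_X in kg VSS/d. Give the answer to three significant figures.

P_X ≈ 149 kg VSS/d

Correct the yield for decay: Y_obs = Y/(1 + k_d θ_c) = 0.476 / (1 + 0.101 × 4.99) = 0.476 / 1.504 = 0.3165.
Q·(S₀ − S) = 129 × (3660 − 12.1) × 10⁻³ = 470.6 kg/d removed.
P_X = Y_obs · Q(S₀ − S) = 0.3165 × 470.6 = 148.9 kg VSS/d.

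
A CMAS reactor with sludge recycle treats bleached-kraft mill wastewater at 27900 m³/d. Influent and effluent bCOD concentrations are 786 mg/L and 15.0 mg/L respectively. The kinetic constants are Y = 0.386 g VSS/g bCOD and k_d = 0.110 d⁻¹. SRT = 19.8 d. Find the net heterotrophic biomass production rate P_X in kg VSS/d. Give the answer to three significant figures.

The observed yield is Y_obs = Y/(1 + k_d·θ_c) = 0.386 / (1 + 0.110 × 19.8) = 0.386 / 3.178 = 0.1215 g VSS per g bCOD removed.
ΔS = 786 − 15.0 = 771.0 mg/L, so the substrate removal rate is 27900 × 771.0/1000 = 21511 kg bCOD/d.
Net biomass production P_X = Y_obs × Q·(S₀ − S) = 0.1215 × 21511 = 2613 kg VSS/d.

P_X ≈ 2610 kg VSS/d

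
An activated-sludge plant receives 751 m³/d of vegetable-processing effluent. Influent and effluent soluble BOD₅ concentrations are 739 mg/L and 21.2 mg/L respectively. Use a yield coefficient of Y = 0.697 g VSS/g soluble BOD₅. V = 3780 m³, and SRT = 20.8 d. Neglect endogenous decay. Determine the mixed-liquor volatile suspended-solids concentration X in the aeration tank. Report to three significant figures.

Without decay, X = Y Q (S₀−S) θ_c / V = 0.697 × 751 × (739 − 21.2) × 20.8 / 3780 = 2068 mg/L.

X ≈ 2070 mg/L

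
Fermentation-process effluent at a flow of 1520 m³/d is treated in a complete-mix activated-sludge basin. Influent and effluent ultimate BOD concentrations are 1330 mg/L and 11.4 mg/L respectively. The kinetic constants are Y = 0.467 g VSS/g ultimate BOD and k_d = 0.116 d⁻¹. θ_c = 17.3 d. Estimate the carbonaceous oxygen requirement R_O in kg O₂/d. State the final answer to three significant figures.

Y_obs = Y / (1 + k_d θ_c) = 0.467 / (1 + 0.116 × 17.3) = 0.467 / 3.007 = 0.1553.
Q·(S₀ − S) = 1520 × (1330 − 11.4) × 10⁻³ = 2004 kg/d removed.
P_X = Y_obs·Q·(S₀ − S) = 0.1553 × 2004 = 311.3 kg VSS/d.
R_O = Q·(S₀ − S) − 1.42·P_X = 2004 − 1.42 × 311.3 = 1562 kg O₂/d.

R_O ≈ 1560 kg O₂/d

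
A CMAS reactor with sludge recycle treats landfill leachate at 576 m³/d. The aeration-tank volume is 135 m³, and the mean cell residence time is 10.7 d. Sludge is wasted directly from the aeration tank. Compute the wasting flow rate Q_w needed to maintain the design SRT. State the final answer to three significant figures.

Q_w ≈ 12.6 m³/d

With mixed-liquor wasting, θ_c = V/Q_w, so Q_w = V/θ_c = 135.0/10.7 = 12.62 m³/d.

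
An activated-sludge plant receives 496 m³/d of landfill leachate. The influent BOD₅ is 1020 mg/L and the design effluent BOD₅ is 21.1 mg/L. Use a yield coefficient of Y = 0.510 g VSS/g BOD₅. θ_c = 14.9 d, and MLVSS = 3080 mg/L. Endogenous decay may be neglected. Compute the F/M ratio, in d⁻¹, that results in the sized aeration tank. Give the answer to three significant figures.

F/M ≈ 0.134 d⁻¹

Biomass mass balance (decay neglected): V·X = Y·Q·(S₀ − S)·θ_c, so V = 0.510 × 496 × (1020 − 21.1) × 14.9 / 3080 = 1222 m³.
F/M = applied load / biomass = Q·S₀/(V·X) = 496 × 1020 / (1222 × 3080) = 0.1344 d⁻¹.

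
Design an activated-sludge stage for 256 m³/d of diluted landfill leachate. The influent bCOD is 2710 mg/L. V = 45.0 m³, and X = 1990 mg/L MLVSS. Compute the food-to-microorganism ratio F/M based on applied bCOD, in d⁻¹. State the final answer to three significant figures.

F/M ≈ 7.75 d⁻¹

F/M = applied load / biomass = Q·S₀/(V·X) = 256 × 2710 / (45.00 × 1990) = 7.747 d⁻¹.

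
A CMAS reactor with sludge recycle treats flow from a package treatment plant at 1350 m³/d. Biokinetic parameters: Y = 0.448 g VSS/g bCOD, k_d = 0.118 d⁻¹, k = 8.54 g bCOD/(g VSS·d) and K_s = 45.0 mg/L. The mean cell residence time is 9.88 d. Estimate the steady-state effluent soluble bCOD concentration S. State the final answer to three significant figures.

From the Monod/SRT balance for a CMAS, S = K_s·(1+k_d θ_c)/[θ_c·(Y k − k_d) − 1] = 45.0 × (1 + 0.118 × 9.88) / [9.88 × (0.448 × 8.54 − 0.118) − 1] = 97.46 / 35.63 = 2.735 mg/L.

S ≈ 2.74 mg/L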